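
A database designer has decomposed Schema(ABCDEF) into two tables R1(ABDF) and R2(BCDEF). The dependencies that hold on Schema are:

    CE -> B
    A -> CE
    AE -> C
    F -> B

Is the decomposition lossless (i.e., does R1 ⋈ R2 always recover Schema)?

No

Common attributes: R1 ∩ R2 = {BDF}.
No dependency enlarges {BDF}, so (BDF)⁺ = {BDF}.
The closure contains neither all of R1 = {ABDF} nor all of R2 = {BCDEF}, so the common attributes are not a superkey of either fragment. The join is lossy.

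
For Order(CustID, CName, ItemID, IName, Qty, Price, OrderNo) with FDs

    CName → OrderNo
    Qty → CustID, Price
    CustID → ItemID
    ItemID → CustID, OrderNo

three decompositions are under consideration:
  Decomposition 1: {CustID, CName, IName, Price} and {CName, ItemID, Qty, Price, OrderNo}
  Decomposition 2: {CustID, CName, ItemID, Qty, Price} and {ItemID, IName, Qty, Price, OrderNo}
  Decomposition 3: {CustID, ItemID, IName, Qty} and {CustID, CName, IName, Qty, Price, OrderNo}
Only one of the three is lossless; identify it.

Decomposition 3

Decomposition 1: common = {CName, Price}, closure = {CName, Price, OrderNo} → lossy.
Decomposition 2: common = {ItemID, Qty, Price}, closure = {CustID, ItemID, Qty, Price, OrderNo} → lossy.
Decomposition 3: common = {CustID, IName, Qty}, closure = {CustID, ItemID, IName, Qty, Price, OrderNo} → lossless.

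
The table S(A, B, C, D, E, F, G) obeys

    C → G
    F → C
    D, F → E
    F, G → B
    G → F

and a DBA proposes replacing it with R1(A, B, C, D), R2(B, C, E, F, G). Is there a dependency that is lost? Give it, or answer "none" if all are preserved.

D, F → E

Check D, F → E: no single fragment contains all of {D, E, F}, and the restricted closure of {D, F} across the fragments never reaches {E}.
C → G is preserved.
F → C is preserved.
F, G → B is preserved.
G → F is preserved.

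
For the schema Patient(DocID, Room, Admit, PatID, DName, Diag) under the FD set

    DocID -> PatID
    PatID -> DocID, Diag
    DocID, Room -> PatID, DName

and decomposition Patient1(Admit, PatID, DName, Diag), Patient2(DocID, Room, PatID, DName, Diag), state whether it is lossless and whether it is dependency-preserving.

lossy but dependency-preserving

Lossless test: (PatID, DName, Diag)⁺ = {DocID, PatID, DName, Diag}, which is a superkey of neither fragment — lossy.
Dependency preservation: every FD's attributes lie within a single fragment, so each can be enforced locally — preserved.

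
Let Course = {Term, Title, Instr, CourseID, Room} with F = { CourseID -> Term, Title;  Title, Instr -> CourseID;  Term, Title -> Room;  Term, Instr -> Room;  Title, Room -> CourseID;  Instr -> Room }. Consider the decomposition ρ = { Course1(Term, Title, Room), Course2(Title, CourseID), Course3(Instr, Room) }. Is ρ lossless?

Chase test. Columns are Term, Title, Instr, CourseID, Room; row i has aⱼ where attribute j ∈ Coursei, else bᵢⱼ.
Initial tableau (one row per fragment):
  row 1: a1 a2 b13 b14 a5
  row 2: b21 a2 b23 a4 b25
  row 3: b31 b32 a3 b34 a5
No row becomes fully distinguished — the join is lossy.

No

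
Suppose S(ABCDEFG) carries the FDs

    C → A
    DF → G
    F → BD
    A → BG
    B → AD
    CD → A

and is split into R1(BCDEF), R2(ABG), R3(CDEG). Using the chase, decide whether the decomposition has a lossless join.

Chase test. Columns are ABCDEFG; row i has aⱼ where attribute j ∈ Ri, else bᵢⱼ.
Initial tableau (one row per fragment):
  row 1: b11 a2 a3 a4 a5 a6 b17
  row 2: a1 a2 b23 b24 b25 b26 a7
  row 3: b31 b32 a3 a4 a5 b36 a7
Rows 1 and 3 agree on C; apply C→A and equate their A entries.
Rows 1 and 3 agree on A; apply A→BG and equate their BG entries.
Rows 1 and 2 agree on B; apply B→AD and equate their AD entries.
Row 1 is now all distinguished symbols — the join is lossless.

Yes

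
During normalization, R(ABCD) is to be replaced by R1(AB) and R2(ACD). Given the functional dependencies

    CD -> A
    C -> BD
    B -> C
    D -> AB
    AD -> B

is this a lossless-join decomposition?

No

Common attributes: R1 ∩ R2 = {A}.
No dependency enlarges {A}, so (A)⁺ = {A}.
The closure contains neither all of R1 = {AB} nor all of R2 = {ACD}, so the common attributes are not a superkey of either fragment. The join is lossy.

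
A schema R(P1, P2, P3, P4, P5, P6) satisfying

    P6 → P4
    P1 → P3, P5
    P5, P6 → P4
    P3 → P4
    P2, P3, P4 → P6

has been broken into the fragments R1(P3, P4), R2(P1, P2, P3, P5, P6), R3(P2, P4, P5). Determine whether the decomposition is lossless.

Yes

Chase test. Columns are P1, P2, P3, P4, P5, P6; row i has aⱼ where attribute j ∈ Ri, else bᵢⱼ.
Initial tableau (one row per fragment):
  row 1: b11 b12 a3 a4 b15 b16
  row 2: a1 a2 a3 b24 a5 a6
  row 3: b31 a2 b33 a4 a5 b36
Rows 1 and 2 agree on P3; apply P3→P4 and equate their P4 entries.
Row 2 is now all distinguished symbols — the join is lossless.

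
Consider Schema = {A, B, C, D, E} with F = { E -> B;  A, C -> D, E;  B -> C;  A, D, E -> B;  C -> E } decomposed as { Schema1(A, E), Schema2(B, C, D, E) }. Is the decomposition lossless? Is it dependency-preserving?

Lossless test: (E)⁺ = {B, C, E}, which is a superkey of neither fragment — lossy.
Dependency preservation: the restricted closure of {A, C} across the fragments never reaches {D, E}, so A, C → D, E cannot be enforced without a join — not preserved.

lossy and not dependency-preserving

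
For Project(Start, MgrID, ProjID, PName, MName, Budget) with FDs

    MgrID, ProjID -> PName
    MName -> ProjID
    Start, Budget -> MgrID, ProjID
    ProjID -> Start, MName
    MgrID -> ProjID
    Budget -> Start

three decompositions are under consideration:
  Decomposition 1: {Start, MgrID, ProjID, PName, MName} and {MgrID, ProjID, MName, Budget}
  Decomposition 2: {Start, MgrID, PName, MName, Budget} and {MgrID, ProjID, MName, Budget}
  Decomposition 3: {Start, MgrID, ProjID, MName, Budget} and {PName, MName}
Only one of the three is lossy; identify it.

Decomposition 3

Decomposition 1: common = {MgrID, ProjID, MName}, closure = {Start, MgrID, ProjID, PName, MName} → lossless.
Decomposition 2: common = {MgrID, MName, Budget}, closure = {Start, MgrID, ProjID, PName, MName, Budget} → lossless.
Decomposition 3: common = {MName}, closure = {Start, ProjID, MName} → lossy.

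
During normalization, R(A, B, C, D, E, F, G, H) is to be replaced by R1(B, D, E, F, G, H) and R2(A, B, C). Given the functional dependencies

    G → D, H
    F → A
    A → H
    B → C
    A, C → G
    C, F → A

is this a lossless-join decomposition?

No

Common attributes: R1 ∩ R2 = {B}.
Closure of {B}: B → C applies, adding C. So (B)⁺ = {B, C}.
The closure contains neither all of R1 = {B, D, E, F, G, H} nor all of R2 = {A, B, C}, so the common attributes are not a superkey of either fragment. The join is lossy.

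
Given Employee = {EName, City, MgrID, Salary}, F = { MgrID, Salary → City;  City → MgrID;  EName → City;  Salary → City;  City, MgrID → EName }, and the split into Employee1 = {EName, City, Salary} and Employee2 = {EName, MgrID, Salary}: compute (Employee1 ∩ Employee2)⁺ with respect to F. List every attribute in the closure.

Employee1 ∩ Employee2 = {EName, Salary}.
EName → City applies, adding City
City → MgrID applies, adding MgrID
Closure: {EName, City, MgrID, Salary}.

EName, City, MgrID, Salary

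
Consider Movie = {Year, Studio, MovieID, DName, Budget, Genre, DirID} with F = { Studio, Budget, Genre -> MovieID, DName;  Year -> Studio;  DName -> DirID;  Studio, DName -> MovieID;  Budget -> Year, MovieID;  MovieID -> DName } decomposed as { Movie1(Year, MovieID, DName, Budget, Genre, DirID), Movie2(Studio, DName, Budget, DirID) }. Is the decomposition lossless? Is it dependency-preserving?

Lossless test: (DName, Budget, DirID)⁺ = {Year, Studio, MovieID, DName, Budget, DirID}, which contains all of one fragment — lossless.
Dependency preservation: the restricted closure of {Year} across the fragments never reaches {Studio}, so Year → Studio cannot be enforced without a join — not preserved.

lossless but not dependency-preserving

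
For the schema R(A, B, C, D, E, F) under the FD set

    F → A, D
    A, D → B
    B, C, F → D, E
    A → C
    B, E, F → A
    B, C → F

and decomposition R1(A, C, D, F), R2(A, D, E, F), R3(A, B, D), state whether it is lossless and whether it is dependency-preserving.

Lossless test (chase): Rows 1 and 2 agree on A, D; apply A, D→B and equate their B entries. Rows 1 and 3 agree on A, D; apply A, D→B and equate their B entries. Rows 1 and 2 agree on A; apply A→C and equate their C entries. Rows 1 and 3 agree on A; apply A→C and equate their C entries. Rows 1 and 3 agree on B, C; apply B, C→F and equate their F entries. Rows 1 and 2 agree on B, C, F; apply B, C, F→D, E and equate their D, E entries. Rows 1 and 3 agree on B, C, F; apply B, C, F→D, E and equate their D, E entries. Row 1 is now all distinguished symbols — the join is lossless.
Dependency preservation: the restricted closure of {B, C} across the fragments never reaches {F}, so B, C → F cannot be enforced without a join — not preserved.

lossless but not dependency-preserving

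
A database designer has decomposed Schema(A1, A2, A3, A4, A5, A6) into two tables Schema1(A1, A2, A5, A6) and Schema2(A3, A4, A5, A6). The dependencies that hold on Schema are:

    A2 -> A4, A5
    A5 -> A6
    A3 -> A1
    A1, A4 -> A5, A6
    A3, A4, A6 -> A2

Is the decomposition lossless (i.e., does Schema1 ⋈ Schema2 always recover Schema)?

No

Common attributes: Schema1 ∩ Schema2 = {A5, A6}.
No dependency enlarges {A5, A6}, so (A5, A6)⁺ = {A5, A6}.
The closure contains neither all of Schema1 = {A1, A2, A5, A6} nor all of Schema2 = {A3, A4, A5, A6}, so the common attributes are not a superkey of either fragment. The join is lossy.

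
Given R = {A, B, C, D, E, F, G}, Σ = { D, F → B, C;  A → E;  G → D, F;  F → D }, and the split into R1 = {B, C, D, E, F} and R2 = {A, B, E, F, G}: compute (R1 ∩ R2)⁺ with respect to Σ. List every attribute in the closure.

B, C, D, E, F

R1 ∩ R2 = {B, E, F}.
F → D applies, adding D
D, F → B, C applies, adding C
Closure: {B, C, D, E, F}.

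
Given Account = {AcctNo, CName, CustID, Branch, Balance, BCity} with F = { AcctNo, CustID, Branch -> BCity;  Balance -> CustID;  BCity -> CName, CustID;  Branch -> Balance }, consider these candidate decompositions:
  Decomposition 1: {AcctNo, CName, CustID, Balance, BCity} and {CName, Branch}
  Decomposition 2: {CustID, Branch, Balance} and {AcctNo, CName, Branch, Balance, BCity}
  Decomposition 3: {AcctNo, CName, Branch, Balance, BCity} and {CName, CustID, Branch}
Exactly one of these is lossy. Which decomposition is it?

Decomposition 1: common = {CName}, closure = {CName} → lossy.
Decomposition 2: common = {Branch, Balance}, closure = {CustID, Branch, Balance} → lossless.
Decomposition 3: common = {CName, Branch}, closure = {CName, CustID, Branch, Balance} → lossless.

Decomposition 1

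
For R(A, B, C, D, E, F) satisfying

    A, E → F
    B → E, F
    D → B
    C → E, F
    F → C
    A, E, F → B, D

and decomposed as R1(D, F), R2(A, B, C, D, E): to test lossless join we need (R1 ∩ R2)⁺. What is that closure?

B, C, D, E, F

R1 ∩ R2 = {D}.
D → B applies, adding B
B → E, F applies, adding E, F
F → C applies, adding C
Closure: {B, C, D, E, F}.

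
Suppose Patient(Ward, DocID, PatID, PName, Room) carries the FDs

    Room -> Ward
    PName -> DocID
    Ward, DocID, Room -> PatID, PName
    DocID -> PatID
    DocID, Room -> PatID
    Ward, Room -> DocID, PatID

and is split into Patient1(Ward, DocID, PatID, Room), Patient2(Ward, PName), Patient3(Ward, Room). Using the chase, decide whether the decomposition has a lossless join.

No

Chase test. Columns are Ward, DocID, PatID, PName, Room; row i has aⱼ where attribute j ∈ Patienti, else bᵢⱼ.
Initial tableau (one row per fragment):
  row 1: a1 a2 a3 b14 a5
  row 2: a1 b22 b23 a4 b25
  row 3: a1 b32 b33 b34 a5
Rows 1 and 3 agree on Ward, Room; apply Ward, Room→DocID, PatID and equate their DocID, PatID entries.
Rows 1 and 3 agree on Ward, DocID, Room; apply Ward, DocID, Room→PatID, PName and equate their PatID, PName entries.
No row becomes fully distinguished — the join is lossy.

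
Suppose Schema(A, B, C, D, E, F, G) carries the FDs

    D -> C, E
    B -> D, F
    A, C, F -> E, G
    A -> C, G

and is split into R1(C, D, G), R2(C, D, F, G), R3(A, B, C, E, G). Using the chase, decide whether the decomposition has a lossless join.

Chase test. Columns are A, B, C, D, E, F, G; row i has aⱼ where attribute j ∈ Ri, else bᵢⱼ.
Initial tableau (one row per fragment):
  row 1: b11 b12 a3 a4 b15 b16 a7
  row 2: b21 b22 a3 a4 b25 a6 a7
  row 3: a1 a2 a3 b34 a5 b36 a7
Rows 1 and 2 agree on D; apply D→C, E and equate their C, E entries.
No row becomes fully distinguished — the join is lossy.

No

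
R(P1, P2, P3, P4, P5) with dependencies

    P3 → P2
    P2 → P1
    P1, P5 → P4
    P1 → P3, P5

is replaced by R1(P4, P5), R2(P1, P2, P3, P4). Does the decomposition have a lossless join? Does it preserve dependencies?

Lossless test: (P4)⁺ = {P4}, which is a superkey of neither fragment — lossy.
Dependency preservation: the restricted closure of {P1} across the fragments never reaches {P3, P5}, so P1 → P3, P5 cannot be enforced without a join — not preserved.

lossy and not dependency-preserving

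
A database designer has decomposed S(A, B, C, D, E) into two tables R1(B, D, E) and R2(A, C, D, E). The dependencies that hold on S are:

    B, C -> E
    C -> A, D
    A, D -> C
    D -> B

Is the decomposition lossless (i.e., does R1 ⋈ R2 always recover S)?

Yes

Common attributes: R1 ∩ R2 = {D, E}.
Closure of {D, E}: D → B applies, adding B. So (D, E)⁺ = {B, D, E}.
This closure contains every attribute of R1, so R1 ∩ R2 → R1. The join is lossless.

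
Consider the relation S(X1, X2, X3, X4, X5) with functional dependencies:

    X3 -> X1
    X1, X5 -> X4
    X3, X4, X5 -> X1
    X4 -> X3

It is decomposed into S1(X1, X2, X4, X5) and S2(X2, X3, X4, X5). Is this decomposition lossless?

Common attributes: S1 ∩ S2 = {X2, X4, X5}.
Closure of {X2, X4, X5}: X4 → X3 applies, adding X3; X3 → X1 applies, adding X1. So (X2, X4, X5)⁺ = {X1, X2, X3, X4, X5}.
This closure contains every attribute of S1, so S1 ∩ S2 → S1. The join is lossless.

Yes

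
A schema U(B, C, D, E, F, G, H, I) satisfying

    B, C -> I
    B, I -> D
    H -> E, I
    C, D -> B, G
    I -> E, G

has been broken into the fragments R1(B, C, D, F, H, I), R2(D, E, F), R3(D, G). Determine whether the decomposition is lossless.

Chase test. Columns are B, C, D, E, F, G, H, I; row i has aⱼ where attribute j ∈ Ri, else bᵢⱼ.
Initial tableau (one row per fragment):
  row 1: a1 a2 a3 b14 a5 b16 a7 a8
  row 2: b21 b22 a3 a4 a5 b26 b27 b28
  row 3: b31 b32 a3 b34 b35 a6 b37 b38
No row becomes fully distinguished — the join is lossy.

No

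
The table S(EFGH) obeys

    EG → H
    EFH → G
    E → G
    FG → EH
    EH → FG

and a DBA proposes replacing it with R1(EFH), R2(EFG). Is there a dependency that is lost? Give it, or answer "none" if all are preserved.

EG → H: restricted closure across fragments reaches H.
EFH → G: restricted closure across fragments reaches G.
E → G lies within R2.
FG → EH: restricted closure across fragments reaches EH.
EH → FG: restricted closure across fragments reaches FG.
Every dependency is enforceable on the fragments, so the decomposition is dependency-preserving.

none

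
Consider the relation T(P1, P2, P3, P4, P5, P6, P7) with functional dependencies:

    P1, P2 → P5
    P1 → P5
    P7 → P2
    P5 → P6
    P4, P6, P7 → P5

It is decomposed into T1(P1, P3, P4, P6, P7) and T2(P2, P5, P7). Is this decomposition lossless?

Common attributes: T1 ∩ T2 = {P7}.
Closure of {P7}: P7 → P2 applies, adding P2. So (P7)⁺ = {P2, P7}.
The closure contains neither all of T1 = {P1, P3, P4, P6, P7} nor all of T2 = {P2, P5, P7}, so the common attributes are not a superkey of either fragment. The join is lossy.

No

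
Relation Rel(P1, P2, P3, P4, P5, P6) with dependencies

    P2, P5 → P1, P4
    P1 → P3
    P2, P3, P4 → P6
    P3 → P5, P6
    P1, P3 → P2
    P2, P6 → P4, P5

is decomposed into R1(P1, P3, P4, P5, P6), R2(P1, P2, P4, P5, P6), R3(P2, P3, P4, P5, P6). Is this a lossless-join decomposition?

Yes

Chase test. Columns are P1, P2, P3, P4, P5, P6; row i has aⱼ where attribute j ∈ Ri, else bᵢⱼ.
Initial tableau (one row per fragment):
  row 1: a1 b12 a3 a4 a5 a6
  row 2: a1 a2 b23 a4 a5 a6
  row 3: b31 a2 a3 a4 a5 a6
Rows 2 and 3 agree on P2, P5; apply P2, P5→P1, P4 and equate their P1, P4 entries.
Rows 1 and 2 agree on P1; apply P1→P3 and equate their P3 entries.
Rows 1 and 2 agree on P1, P3; apply P1, P3→P2 and equate their P2 entries.
Row 1 is now all distinguished symbols — the join is lossless.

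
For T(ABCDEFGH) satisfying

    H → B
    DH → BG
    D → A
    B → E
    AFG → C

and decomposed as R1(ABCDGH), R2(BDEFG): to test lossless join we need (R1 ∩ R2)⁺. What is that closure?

R1 ∩ R2 = {BDG}.
D → A applies, adding A
B → E applies, adding E
Closure: {ABDEG}.

ABDEG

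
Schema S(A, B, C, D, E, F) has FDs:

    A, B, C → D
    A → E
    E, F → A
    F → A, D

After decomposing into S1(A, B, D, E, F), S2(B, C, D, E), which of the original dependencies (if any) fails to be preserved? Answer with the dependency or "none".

Check A, B, C → D: no single fragment contains all of {A, B, C, D}, and the restricted closure of {A, B, C} across the fragments never reaches {D}.
A → E is preserved.
E, F → A is preserved.
F → A, D is preserved.

A, B, C → D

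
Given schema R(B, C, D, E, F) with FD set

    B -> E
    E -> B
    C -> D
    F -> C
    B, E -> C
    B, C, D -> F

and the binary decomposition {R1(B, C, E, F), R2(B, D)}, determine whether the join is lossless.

Common attributes: R1 ∩ R2 = {B}.
Closure of {B}: B → E applies, adding E; B, E → C applies, adding C; C → D applies, adding D; B, C, D → F applies, adding F. So (B)⁺ = {B, C, D, E, F}.
This closure contains every attribute of R1, so R1 ∩ R2 → R1. The join is lossless.

Yes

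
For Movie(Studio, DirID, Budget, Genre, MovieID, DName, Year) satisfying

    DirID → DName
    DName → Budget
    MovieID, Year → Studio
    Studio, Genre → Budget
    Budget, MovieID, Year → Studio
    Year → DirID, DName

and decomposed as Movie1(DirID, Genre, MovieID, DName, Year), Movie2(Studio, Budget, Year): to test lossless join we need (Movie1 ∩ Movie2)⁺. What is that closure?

DirID, Budget, DName, Year

Movie1 ∩ Movie2 = {Year}.
Year → DirID, DName applies, adding DirID, DName
DName → Budget applies, adding Budget
Closure: {DirID, Budget, DName, Year}.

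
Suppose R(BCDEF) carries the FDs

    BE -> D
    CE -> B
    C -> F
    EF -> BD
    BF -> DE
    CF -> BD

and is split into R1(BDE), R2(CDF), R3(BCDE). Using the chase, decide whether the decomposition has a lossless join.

Yes

Chase test. Columns are BCDEF; row i has aⱼ where attribute j ∈ Ri, else bᵢⱼ.
Initial tableau (one row per fragment):
  row 1: a1 b12 a3 a4 b15
  row 2: b21 a2 a3 b24 a5
  row 3: a1 a2 a3 a4 b35
Rows 2 and 3 agree on C; apply C→F and equate their F entries.
Rows 2 and 3 agree on CF; apply CF→BD and equate their BD entries.
Rows 2 and 3 agree on BF; apply BF→DE and equate their DE entries.
Row 2 is now all distinguished symbols — the join is lossless.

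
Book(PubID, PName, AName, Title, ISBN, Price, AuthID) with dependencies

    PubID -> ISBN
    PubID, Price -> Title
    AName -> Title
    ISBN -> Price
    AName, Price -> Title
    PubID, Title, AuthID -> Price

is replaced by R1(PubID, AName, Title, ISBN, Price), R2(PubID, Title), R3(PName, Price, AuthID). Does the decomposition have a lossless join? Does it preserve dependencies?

Lossless test (chase): Rows 1 and 2 agree on PubID; apply PubID→ISBN and equate their ISBN entries. Rows 1 and 2 agree on ISBN; apply ISBN→Price and equate their Price entries. No row becomes fully distinguished — the join is lossy.
Dependency preservation: PubID, Title, AuthID → Price is not contained in any single fragment, but the restricted closure of its left-hand side across the fragments still reaches the right-hand side; the remaining FDs each lie inside some fragment. All dependencies are preserved.

lossy but dependency-preserving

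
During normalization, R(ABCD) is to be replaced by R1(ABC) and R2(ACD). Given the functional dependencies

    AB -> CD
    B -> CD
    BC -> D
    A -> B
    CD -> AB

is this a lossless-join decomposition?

Yes

Common attributes: R1 ∩ R2 = {AC}.
Closure of {AC}: A → B applies, adding B; AB → CD applies, adding D. So (AC)⁺ = {ABCD}.
This closure contains every attribute of R1, so R1 ∩ R2 → R1. The join is lossless.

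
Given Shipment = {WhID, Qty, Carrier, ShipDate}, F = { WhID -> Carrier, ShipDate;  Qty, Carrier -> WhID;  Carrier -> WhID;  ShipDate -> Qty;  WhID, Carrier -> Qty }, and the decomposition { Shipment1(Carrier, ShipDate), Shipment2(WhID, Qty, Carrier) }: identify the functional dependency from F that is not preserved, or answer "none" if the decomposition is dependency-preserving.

Check ShipDate → Qty: no single fragment contains all of {Qty, ShipDate}, and the restricted closure of {ShipDate} across the fragments never reaches {Qty}.
WhID → Carrier, ShipDate is preserved.
Qty, Carrier → WhID is preserved.
Carrier → WhID is preserved.
WhID, Carrier → Qty is preserved.

ShipDate -> Qty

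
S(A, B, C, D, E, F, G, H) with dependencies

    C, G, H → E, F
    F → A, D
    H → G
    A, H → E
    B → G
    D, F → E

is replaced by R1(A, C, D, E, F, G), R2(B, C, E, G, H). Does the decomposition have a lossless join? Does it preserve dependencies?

lossy and not dependency-preserving

Lossless test: (C, E, G)⁺ = {C, E, G}, which is a superkey of neither fragment — lossy.
Dependency preservation: the restricted closure of {C, G, H} across the fragments never reaches {E, F}, so C, G, H → E, F cannot be enforced without a join — not preserved.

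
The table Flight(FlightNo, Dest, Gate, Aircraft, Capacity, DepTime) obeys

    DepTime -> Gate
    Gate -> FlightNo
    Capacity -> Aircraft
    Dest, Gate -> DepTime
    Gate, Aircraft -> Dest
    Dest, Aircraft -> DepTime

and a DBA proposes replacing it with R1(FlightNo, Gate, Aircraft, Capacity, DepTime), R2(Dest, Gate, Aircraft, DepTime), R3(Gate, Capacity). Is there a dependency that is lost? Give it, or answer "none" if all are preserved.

none

DepTime → Gate lies within R1.
Gate → FlightNo lies within R1.
Capacity → Aircraft lies within R1.
Dest, Gate → DepTime lies within R2.
Gate, Aircraft → Dest lies within R2.
Dest, Aircraft → DepTime lies within R2.
Every dependency is enforceable on the fragments, so the decomposition is dependency-preserving.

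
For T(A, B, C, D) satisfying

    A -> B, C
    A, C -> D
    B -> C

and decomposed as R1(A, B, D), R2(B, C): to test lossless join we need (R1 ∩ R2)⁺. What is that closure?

R1 ∩ R2 = {B}.
B → C applies, adding C
Closure: {B, C}.

B, C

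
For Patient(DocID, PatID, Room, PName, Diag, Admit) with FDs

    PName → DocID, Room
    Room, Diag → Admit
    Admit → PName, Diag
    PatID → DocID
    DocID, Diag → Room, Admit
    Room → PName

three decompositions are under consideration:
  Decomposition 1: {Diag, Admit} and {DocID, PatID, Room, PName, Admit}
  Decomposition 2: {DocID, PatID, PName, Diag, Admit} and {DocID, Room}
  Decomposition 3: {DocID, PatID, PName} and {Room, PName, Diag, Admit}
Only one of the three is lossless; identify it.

Decomposition 1: common = {Admit}, closure = {DocID, Room, PName, Diag, Admit} → lossless.
Decomposition 2: common = {DocID}, closure = {DocID} → lossy.
Decomposition 3: common = {PName}, closure = {DocID, Room, PName} → lossy.

Decomposition 1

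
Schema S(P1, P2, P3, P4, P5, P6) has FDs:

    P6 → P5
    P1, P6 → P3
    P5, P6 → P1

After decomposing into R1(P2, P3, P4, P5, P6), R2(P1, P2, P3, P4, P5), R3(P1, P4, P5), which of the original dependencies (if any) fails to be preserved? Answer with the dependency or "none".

P5, P6 → P1

Check P5, P6 → P1: no single fragment contains all of {P1, P5, P6}, and the restricted closure of {P5, P6} across the fragments never reaches {P1}.
P6 → P5 is preserved.
P1, P6 → P3 is preserved.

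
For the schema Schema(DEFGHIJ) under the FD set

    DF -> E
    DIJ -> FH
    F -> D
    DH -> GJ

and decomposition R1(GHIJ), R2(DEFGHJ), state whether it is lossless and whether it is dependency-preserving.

Lossless test: (GHJ)⁺ = {GHJ}, which is a superkey of neither fragment — lossy.
Dependency preservation: the restricted closure of {DIJ} across the fragments never reaches {FH}, so DIJ → FH cannot be enforced without a join — not preserved.

lossy and not dependency-preserving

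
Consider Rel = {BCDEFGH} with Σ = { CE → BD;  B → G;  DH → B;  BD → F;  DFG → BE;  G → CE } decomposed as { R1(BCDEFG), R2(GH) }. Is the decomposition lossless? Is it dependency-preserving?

lossless but not dependency-preserving

Lossless test: (G)⁺ = {BCDEFG}, which contains all of one fragment — lossless.
Dependency preservation: the restricted closure of {DH} across the fragments never reaches {B}, so DH → B cannot be enforced without a join — not preserved.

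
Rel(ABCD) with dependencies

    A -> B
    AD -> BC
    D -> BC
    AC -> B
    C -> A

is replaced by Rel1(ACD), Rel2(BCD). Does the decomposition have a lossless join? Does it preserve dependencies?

lossless but not dependency-preserving

Lossless test: (CD)⁺ = {ABCD}, which contains all of one fragment — lossless.
Dependency preservation: the restricted closure of {A} across the fragments never reaches {B}, so A → B cannot be enforced without a join — not preserved.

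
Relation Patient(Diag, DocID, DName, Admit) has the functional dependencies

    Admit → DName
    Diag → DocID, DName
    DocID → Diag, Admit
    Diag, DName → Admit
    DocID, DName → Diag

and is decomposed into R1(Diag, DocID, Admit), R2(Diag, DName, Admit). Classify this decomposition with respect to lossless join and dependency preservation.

Lossless test: (Diag, Admit)⁺ = {Diag, DocID, DName, Admit}, which contains all of one fragment — lossless.
Dependency preservation: Diag → DocID, DName; DocID, DName → Diag are not contained in any single fragment, but the restricted closure of each left-hand side across the fragments still reaches the right-hand side; the remaining FDs each lie inside some fragment. All dependencies are preserved.

lossless and dependency-preserving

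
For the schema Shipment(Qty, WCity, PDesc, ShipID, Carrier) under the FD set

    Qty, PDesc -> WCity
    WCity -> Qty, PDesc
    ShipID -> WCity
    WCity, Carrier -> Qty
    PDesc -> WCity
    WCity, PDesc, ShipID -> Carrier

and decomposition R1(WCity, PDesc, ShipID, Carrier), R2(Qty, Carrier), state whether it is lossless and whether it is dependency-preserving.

Lossless test: (Carrier)⁺ = {Carrier}, which is a superkey of neither fragment — lossy.
Dependency preservation: the restricted closure of {WCity} across the fragments never reaches {Qty, PDesc}, so WCity → Qty, PDesc cannot be enforced without a join — not preserved.

lossy and not dependency-preserving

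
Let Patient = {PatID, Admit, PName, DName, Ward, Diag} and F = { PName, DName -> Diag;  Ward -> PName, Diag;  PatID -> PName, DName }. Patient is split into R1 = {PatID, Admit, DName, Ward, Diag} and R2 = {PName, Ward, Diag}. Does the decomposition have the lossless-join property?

Yes

Common attributes: R1 ∩ R2 = {Ward, Diag}.
Closure of {Ward, Diag}: Ward → PName, Diag applies, adding PName. So (Ward, Diag)⁺ = {PName, Ward, Diag}.
This closure contains every attribute of R2, so R1 ∩ R2 → R2. The join is lossless.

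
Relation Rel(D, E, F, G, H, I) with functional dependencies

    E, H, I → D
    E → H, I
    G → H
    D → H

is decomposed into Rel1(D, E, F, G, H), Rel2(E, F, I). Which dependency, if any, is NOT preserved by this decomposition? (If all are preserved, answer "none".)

E, H, I → D: restricted closure across fragments reaches D.
E → H, I: restricted closure across fragments reaches H, I.
G → H lies within Rel1.
D → H lies within Rel1.
Every dependency is enforceable on the fragments, so the decomposition is dependency-preserving.

none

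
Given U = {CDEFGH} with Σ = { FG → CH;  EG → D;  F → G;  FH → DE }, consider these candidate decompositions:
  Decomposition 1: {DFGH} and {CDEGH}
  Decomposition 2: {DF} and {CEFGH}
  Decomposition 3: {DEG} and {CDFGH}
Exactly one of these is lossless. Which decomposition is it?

Decomposition 1: common = {DGH}, closure = {DGH} → lossy.
Decomposition 2: common = {F}, closure = {CDEFGH} → lossless.
Decomposition 3: common = {DG}, closure = {DG} → lossy.

Decomposition 2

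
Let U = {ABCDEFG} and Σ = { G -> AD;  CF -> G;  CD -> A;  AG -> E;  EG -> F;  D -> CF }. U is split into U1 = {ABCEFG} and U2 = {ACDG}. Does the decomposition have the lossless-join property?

Common attributes: U1 ∩ U2 = {ACG}.
Closure of {ACG}: G → AD applies, adding D; AG → E applies, adding E; EG → F applies, adding F. So (ACG)⁺ = {ACDEFG}.
This closure contains every attribute of U2, so U1 ∩ U2 → U2. The join is lossless.

Yes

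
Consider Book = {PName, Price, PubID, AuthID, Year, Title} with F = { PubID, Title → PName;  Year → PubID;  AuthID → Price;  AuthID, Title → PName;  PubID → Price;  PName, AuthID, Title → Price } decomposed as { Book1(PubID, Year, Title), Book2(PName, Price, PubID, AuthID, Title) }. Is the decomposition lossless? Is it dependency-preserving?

Lossless test: (PubID, Title)⁺ = {PName, Price, PubID, Title}, which is a superkey of neither fragment — lossy.
Dependency preservation: every FD's attributes lie within a single fragment, so each can be enforced locally — preserved.

lossy but dependency-preserving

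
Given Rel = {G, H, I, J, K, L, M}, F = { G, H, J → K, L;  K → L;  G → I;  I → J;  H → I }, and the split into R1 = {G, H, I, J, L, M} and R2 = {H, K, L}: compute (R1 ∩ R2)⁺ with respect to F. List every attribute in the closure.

H, I, J, L

R1 ∩ R2 = {H, L}.
H → I applies, adding I
I → J applies, adding J
Closure: {H, I, J, L}.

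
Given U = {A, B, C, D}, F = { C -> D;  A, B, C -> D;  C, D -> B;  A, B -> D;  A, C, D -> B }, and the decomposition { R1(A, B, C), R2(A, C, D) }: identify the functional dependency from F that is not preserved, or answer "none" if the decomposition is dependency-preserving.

Check A, B → D: no single fragment contains all of {A, B, D}, and the restricted closure of {A, B} across the fragments never reaches {D}.
C → D is preserved.
A, B, C → D is preserved.
C, D → B is preserved.
A, C, D → B is preserved.

A, B -> D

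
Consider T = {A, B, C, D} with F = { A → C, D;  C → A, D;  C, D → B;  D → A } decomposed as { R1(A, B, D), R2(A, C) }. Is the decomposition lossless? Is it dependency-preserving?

lossless and dependency-preserving

Lossless test: (A)⁺ = {A, B, C, D}, which contains all of one fragment — lossless.
Dependency preservation: A → C, D; C → A, D; C, D → B are not contained in any single fragment, but the restricted closure of each left-hand side across the fragments still reaches the right-hand side; the remaining FDs each lie inside some fragment. All dependencies are preserved.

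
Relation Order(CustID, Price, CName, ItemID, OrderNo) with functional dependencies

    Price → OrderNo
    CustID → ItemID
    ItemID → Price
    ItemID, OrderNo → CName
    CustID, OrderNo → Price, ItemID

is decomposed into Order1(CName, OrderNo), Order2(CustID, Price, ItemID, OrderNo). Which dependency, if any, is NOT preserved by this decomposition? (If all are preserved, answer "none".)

Check ItemID, OrderNo → CName: no single fragment contains all of {CName, ItemID, OrderNo}, and the restricted closure of {ItemID, OrderNo} across the fragments never reaches {CName}.
Price → OrderNo is preserved.
CustID → ItemID is preserved.
ItemID → Price is preserved.
CustID, OrderNo → Price, ItemID is preserved.

ItemID, OrderNo → CName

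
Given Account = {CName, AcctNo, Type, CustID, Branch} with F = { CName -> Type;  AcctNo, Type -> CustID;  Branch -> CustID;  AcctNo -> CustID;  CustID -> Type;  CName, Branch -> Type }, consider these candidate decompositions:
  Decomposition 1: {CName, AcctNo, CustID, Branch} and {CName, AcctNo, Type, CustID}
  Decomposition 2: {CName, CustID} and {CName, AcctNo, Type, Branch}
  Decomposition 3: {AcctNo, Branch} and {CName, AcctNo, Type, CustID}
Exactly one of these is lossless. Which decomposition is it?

Decomposition 1: common = {CName, AcctNo, CustID}, closure = {CName, AcctNo, Type, CustID} → lossless.
Decomposition 2: common = {CName}, closure = {CName, Type} → lossy.
Decomposition 3: common = {AcctNo}, closure = {AcctNo, Type, CustID} → lossy.

Decomposition 1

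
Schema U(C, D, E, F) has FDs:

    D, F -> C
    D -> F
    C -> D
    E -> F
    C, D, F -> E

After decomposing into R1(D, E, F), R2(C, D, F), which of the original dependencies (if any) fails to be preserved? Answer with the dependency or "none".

D, F → C lies within R2.
D → F lies within R1.
C → D lies within R2.
E → F lies within R1.
C, D, F → E: restricted closure across fragments reaches E.
Every dependency is enforceable on the fragments, so the decomposition is dependency-preserving.

none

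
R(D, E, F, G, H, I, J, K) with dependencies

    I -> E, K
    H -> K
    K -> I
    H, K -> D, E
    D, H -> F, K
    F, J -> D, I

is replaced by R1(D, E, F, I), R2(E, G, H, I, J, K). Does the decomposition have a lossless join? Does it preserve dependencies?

Lossless test: (E, I)⁺ = {E, I, K}, which is a superkey of neither fragment — lossy.
Dependency preservation: the restricted closure of {H, K} across the fragments never reaches {D, E}, so H, K → D, E cannot be enforced without a join — not preserved.

lossy and not dependency-preserving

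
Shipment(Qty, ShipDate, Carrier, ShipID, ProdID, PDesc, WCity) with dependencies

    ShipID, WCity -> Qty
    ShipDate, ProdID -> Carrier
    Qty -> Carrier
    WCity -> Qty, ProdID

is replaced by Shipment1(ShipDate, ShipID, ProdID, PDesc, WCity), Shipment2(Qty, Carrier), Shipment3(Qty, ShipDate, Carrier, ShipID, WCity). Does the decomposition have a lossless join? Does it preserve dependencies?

lossless but not dependency-preserving

Lossless test (chase): Rows 1 and 3 agree on ShipID, WCity; apply ShipID, WCity→Qty and equate their Qty entries. Rows 1 and 2 agree on Qty; apply Qty→Carrier and equate their Carrier entries. Rows 1 and 3 agree on WCity; apply WCity→Qty, ProdID and equate their Qty, ProdID entries. Row 1 is now all distinguished symbols — the join is lossless.
Dependency preservation: the restricted closure of {ShipDate, ProdID} across the fragments never reaches {Carrier}, so ShipDate, ProdID → Carrier cannot be enforced without a join — not preserved.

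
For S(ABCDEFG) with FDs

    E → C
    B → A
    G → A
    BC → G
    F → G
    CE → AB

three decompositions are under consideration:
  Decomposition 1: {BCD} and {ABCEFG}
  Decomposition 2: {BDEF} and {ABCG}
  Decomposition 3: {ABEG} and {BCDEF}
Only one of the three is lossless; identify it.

Decomposition 1: common = {BC}, closure = {ABCG} → lossy.
Decomposition 2: common = {B}, closure = {AB} → lossy.
Decomposition 3: common = {BE}, closure = {ABCEG} → lossless.

Decomposition 3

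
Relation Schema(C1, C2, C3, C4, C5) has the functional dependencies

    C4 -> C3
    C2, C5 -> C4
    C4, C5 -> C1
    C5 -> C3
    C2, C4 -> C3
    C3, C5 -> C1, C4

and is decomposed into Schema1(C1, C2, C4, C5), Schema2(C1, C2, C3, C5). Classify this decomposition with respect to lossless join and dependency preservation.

lossless but not dependency-preserving

Lossless test: (C1, C2, C5)⁺ = {C1, C2, C3, C4, C5}, which contains all of one fragment — lossless.
Dependency preservation: the restricted closure of {C4} across the fragments never reaches {C3}, so C4 → C3 cannot be enforced without a join — not preserved.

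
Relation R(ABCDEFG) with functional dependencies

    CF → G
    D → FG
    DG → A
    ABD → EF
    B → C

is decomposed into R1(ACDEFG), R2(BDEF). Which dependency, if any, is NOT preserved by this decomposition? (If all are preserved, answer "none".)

Check B → C: no single fragment contains all of {BC}, and the restricted closure of {B} across the fragments never reaches {C}.
CF → G is preserved.
D → FG is preserved.
DG → A is preserved.
ABD → EF is preserved.

B → C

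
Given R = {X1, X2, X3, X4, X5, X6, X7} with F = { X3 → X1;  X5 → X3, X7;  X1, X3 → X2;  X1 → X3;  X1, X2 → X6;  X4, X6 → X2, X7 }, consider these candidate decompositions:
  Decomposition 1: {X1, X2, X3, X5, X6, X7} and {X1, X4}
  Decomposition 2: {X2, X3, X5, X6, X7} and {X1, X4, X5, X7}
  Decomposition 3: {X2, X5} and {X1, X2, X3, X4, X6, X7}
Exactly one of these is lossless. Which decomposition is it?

Decomposition 2

Decomposition 1: common = {X1}, closure = {X1, X2, X3, X6} → lossy.
Decomposition 2: common = {X5, X7}, closure = {X1, X2, X3, X5, X6, X7} → lossless.
Decomposition 3: common = {X2}, closure = {X2} → lossy.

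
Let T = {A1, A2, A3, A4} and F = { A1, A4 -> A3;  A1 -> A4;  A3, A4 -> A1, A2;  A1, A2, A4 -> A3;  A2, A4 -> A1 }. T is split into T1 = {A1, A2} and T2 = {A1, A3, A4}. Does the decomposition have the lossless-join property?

Common attributes: T1 ∩ T2 = {A1}.
Closure of {A1}: A1 → A4 applies, adding A4; A1, A4 → A3 applies, adding A3; A3, A4 → A1, A2 applies, adding A2. So (A1)⁺ = {A1, A2, A3, A4}.
This closure contains every attribute of T1, so T1 ∩ T2 → T1. The join is lossless.

Yes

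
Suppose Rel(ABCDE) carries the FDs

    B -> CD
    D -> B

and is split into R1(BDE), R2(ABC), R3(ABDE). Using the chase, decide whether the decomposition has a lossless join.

Chase test. Columns are ABCDE; row i has aⱼ where attribute j ∈ Ri, else bᵢⱼ.
Initial tableau (one row per fragment):
  row 1: b11 a2 b13 a4 a5
  row 2: a1 a2 a3 b24 b25
  row 3: a1 a2 b33 a4 a5
Rows 1 and 2 agree on B; apply B→CD and equate their CD entries.
Rows 1 and 3 agree on B; apply B→CD and equate their CD entries.
Row 3 is now all distinguished symbols — the join is lossless.

Yes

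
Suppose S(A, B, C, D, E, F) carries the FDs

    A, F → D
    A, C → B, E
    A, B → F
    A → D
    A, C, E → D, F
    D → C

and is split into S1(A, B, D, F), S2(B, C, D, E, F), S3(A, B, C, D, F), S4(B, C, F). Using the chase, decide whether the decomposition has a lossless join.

No

Chase test. Columns are A, B, C, D, E, F; row i has aⱼ where attribute j ∈ Si, else bᵢⱼ.
Initial tableau (one row per fragment):
  row 1: a1 a2 b13 a4 b15 a6
  row 2: b21 a2 a3 a4 a5 a6
  row 3: a1 a2 a3 a4 b35 a6
  row 4: b41 a2 a3 b44 b45 a6
Rows 1 and 2 agree on D; apply D→C and equate their C entries.
Rows 1 and 3 agree on A, C; apply A, C→B, E and equate their B, E entries.
No row becomes fully distinguished — the join is lossy.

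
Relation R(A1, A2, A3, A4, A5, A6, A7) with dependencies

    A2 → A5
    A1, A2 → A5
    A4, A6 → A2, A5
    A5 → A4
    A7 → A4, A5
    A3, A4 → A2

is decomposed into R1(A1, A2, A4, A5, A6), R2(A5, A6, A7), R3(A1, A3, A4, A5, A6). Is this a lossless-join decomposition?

No

Chase test. Columns are A1, A2, A3, A4, A5, A6, A7; row i has aⱼ where attribute j ∈ Ri, else bᵢⱼ.
Initial tableau (one row per fragment):
  row 1: a1 a2 b13 a4 a5 a6 b17
  row 2: b21 b22 b23 b24 a5 a6 a7
  row 3: a1 b32 a3 a4 a5 a6 b37
Rows 1 and 3 agree on A4, A6; apply A4, A6→A2, A5 and equate their A2, A5 entries.
Rows 1 and 2 agree on A5; apply A5→A4 and equate their A4 entries.
Rows 1 and 2 agree on A4, A6; apply A4, A6→A2, A5 and equate their A2, A5 entries.
No row becomes fully distinguished — the join is lossy.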